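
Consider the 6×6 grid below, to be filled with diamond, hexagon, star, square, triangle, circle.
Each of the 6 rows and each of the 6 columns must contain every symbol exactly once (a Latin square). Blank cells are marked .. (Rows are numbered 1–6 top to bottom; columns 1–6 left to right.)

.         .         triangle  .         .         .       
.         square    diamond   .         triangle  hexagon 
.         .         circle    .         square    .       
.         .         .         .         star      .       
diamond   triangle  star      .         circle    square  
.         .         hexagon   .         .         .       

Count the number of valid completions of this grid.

Row 1, column 1: eliminating its row and column leaves {hexagon, star, square, circle}.
Row 1, column 2: eliminating its row and column leaves {diamond, hexagon, star, circle}.
Row 1, column 4: eliminating its row and column leaves {diamond, hexagon, star, square, circle}.
Row 1, column 5: eliminating its row and column leaves {diamond, hexagon}.
Row 1, column 6: eliminating its row and column leaves {diamond, star, circle}.
Row 2, column 1: eliminating its row and column leaves {star, circle}.
Row 2, column 4: eliminating its row and column leaves {star, circle}.
Row 3, column 1: eliminating its row and column leaves {hexagon, star, triangle}.
Row 3, column 2: eliminating its row and column leaves {diamond, hexagon, star}.
Row 3, column 4: eliminating its row and column leaves {diamond, hexagon, star, triangle}.
Row 3, column 6: eliminating its row and column leaves {diamond, star, triangle}.
Row 4, column 1: eliminating its row and column leaves {hexagon, square, triangle, circle}.
Row 4, column 2: eliminating its row and column leaves {diamond, hexagon, circle}.
Row 4, column 3: eliminating its row and column leaves {square}.
Row 4, column 4: eliminating its row and column leaves {diamond, hexagon, square, triangle, circle}.
Row 4, column 6: eliminating its row and column leaves {diamond, triangle, circle}.
Row 5, column 4: eliminating its row and column leaves {hexagon}.
Row 6, column 1: eliminating its row and column leaves {star, square, triangle, circle}.
Row 6, column 2: eliminating its row and column leaves {diamond, star, circle}.
Row 6, column 4: eliminating its row and column leaves {diamond, star, square, triangle, circle}.
Row 6, column 5: eliminating its row and column leaves {diamond}.
Row 6, column 6: eliminating its row and column leaves {diamond, star, triangle, circle}.
Enumerating the assignments across these blanks that avoid any row or column repeat gives 28 completions.

28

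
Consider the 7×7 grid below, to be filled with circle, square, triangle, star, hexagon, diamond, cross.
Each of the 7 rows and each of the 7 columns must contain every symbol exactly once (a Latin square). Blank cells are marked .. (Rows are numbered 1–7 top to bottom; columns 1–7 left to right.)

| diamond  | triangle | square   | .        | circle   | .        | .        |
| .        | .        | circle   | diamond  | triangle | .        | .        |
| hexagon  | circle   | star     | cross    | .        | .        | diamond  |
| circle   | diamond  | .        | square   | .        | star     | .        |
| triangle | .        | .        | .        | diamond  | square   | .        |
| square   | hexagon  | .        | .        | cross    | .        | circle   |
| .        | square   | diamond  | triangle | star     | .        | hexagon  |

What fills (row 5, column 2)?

Row 3, column 5: row 3 has {circle, star, hexagon, diamond, cross} and column 5 has {circle, triangle, star, diamond, cross}, leaving only square.
Row 3, column 6: row 3 has {circle, square, star, hexagon, diamond, cross} and column 6 has {square, star}, leaving only triangle.
Row 4, column 5: row 4 has {circle, square, star, diamond} and column 5 has {circle, square, triangle, star, diamond, cross}, leaving only hexagon.
Row 6, column 3: row 6 has {circle, square, hexagon, cross} and column 3 has {circle, square, star, diamond}, leaving only triangle.
Row 4, column 3: row 4 has {circle, square, star, hexagon, diamond} and column 3 has {circle, square, triangle, star, diamond}, leaving only cross.
Row 4, column 7: row 4 has {circle, square, star, hexagon, diamond, cross} and column 7 has {circle, hexagon, diamond}, leaving only triangle.
Row 5, column 3: row 5 has {square, triangle, diamond} and column 3 has {circle, square, triangle, star, diamond, cross}, leaving only hexagon.
Row 6, column 4: row 6 has {circle, square, triangle, hexagon, cross} and column 4 has {square, triangle, diamond, cross}, leaving only star.
Row 1, column 4: row 1 has {circle, square, triangle, diamond} and column 4 has {square, triangle, star, diamond, cross}, leaving only hexagon.
Row 1, column 6: row 1 has {circle, square, triangle, hexagon, diamond} and column 6 has {square, triangle, star}, leaving only cross.
Row 1, column 7: row 1 has {circle, square, triangle, hexagon, diamond, cross} and column 7 has {circle, triangle, hexagon, diamond}, leaving only star.
Row 2, column 6: row 2 has {circle, triangle, diamond} and column 6 has {square, triangle, star, cross}, leaving only hexagon.
Row 5, column 4: row 5 has {square, triangle, hexagon, diamond} and column 4 has {square, triangle, star, hexagon, diamond, cross}, leaving only circle.
Row 5, column 7: row 5 has {circle, square, triangle, hexagon, diamond} and column 7 has {circle, triangle, star, hexagon, diamond}, leaving only cross.
Row 5 already has {circle, square, triangle, hexagon, diamond, cross} and column 2 already has {circle, square, triangle, hexagon, diamond}, so row 5, column 2 must be star.

star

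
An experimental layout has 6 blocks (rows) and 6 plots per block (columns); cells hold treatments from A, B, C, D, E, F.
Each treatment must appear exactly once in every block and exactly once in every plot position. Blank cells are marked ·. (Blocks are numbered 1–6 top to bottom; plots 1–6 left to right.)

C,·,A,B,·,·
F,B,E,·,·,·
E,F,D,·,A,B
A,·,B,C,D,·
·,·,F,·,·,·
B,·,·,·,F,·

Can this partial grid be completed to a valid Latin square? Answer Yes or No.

Block 3, plot 4: block 3 together with plot 4 already contain {A, B, C, D, E, F} — every symbol — so nothing can go there. The grid has no valid completion.

No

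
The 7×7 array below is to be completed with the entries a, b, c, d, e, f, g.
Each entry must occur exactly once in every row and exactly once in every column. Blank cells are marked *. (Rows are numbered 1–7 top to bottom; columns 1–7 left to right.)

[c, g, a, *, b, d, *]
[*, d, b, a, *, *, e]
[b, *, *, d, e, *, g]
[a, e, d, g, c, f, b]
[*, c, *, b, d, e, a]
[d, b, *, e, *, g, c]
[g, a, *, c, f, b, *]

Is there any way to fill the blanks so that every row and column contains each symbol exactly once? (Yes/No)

No

Row 1, column 4: row 1 has {a, b, c, d, g} and column 4 has {a, b, c, d, e, g}, so it must be f.
Now row 1, column 7: row 1 together with column 7 already contain {a, b, c, d, e, f, g} — every symbol — so nothing can go there. The grid has no valid completion.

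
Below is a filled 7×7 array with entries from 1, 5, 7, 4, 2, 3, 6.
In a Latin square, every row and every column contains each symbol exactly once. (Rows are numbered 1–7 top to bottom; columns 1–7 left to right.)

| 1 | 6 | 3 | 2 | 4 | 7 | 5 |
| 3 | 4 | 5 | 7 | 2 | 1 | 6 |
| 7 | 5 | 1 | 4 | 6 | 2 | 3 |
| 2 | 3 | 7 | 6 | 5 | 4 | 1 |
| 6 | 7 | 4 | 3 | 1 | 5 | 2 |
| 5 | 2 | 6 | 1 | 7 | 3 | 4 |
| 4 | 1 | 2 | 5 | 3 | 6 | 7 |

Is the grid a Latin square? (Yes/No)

Each row is a permutation of the 7 symbols, and so is each column.

Yes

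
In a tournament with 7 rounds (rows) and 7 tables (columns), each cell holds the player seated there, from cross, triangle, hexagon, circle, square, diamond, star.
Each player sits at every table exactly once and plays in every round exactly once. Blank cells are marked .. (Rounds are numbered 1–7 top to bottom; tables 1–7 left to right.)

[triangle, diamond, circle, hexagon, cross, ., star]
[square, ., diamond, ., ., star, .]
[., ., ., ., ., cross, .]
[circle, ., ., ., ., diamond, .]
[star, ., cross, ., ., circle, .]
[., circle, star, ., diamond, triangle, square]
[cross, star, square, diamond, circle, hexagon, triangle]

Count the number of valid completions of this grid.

Round 1, table 6: eliminating its round and table leaves {square}.
Round 2, table 2: eliminating its round and table leaves {cross, triangle, hexagon}.
Round 2, table 4: eliminating its round and table leaves {cross, triangle, circle}.
Round 2, table 5: eliminating its round and table leaves {triangle, hexagon}.
Round 2, table 7: eliminating its round and table leaves {cross, hexagon, circle}.
Round 3, table 1: eliminating its round and table leaves {hexagon, diamond}.
Round 3, table 2: eliminating its round and table leaves {triangle, hexagon, square}.
Round 3, table 3: eliminating its round and table leaves {triangle, hexagon}.
Round 3, table 4: eliminating its round and table leaves {triangle, circle, square, star}.
Round 3, table 5: eliminating its round and table leaves {triangle, hexagon, square, star}.
Round 3, table 7: eliminating its round and table leaves {hexagon, circle, diamond}.
Round 4, table 2: eliminating its round and table leaves {cross, triangle, hexagon, square}.
Round 4, table 3: eliminating its round and table leaves {triangle, hexagon}.
Round 4, table 4: eliminating its round and table leaves {cross, triangle, square, star}.
Round 4, table 5: eliminating its round and table leaves {triangle, hexagon, square, star}.
Round 4, table 7: eliminating its round and table leaves {cross, hexagon}.
Round 5, table 2: eliminating its round and table leaves {triangle, hexagon, square}.
Round 5, table 4: eliminating its round and table leaves {triangle, square}.
Round 5, table 5: eliminating its round and table leaves {triangle, hexagon, square}.
Round 5, table 7: eliminating its round and table leaves {hexagon, diamond}.
Round 6, table 1: eliminating its round and table leaves {hexagon}.
Round 6, table 4: eliminating its round and table leaves {cross}.
Enumerating the assignments across these blanks that avoid any round or table repeat gives 14 completions.

14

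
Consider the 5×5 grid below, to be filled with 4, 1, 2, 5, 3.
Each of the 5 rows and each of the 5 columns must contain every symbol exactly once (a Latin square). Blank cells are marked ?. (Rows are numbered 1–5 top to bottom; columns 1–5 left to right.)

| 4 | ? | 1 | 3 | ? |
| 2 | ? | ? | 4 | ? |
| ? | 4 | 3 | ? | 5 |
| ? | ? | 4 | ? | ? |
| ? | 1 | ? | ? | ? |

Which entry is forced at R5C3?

2

Row 1, column 5: row 1 has {4, 1, 3} and column 5 has {5}, leaving only 2.
Row 1, column 2: row 1 has {4, 1, 2, 3} and column 2 has {4, 1}, leaving only 5.
Row 2, column 2: row 2 has {4, 2} and column 2 has {4, 1, 5}, leaving only 3.
Row 2, column 3: row 2 has {4, 2, 3} and column 3 has {4, 1, 3}, leaving only 5.
Row 5 already has {1} and column 3 already has {4, 1, 5, 3}, so row 5, column 3 must be 2.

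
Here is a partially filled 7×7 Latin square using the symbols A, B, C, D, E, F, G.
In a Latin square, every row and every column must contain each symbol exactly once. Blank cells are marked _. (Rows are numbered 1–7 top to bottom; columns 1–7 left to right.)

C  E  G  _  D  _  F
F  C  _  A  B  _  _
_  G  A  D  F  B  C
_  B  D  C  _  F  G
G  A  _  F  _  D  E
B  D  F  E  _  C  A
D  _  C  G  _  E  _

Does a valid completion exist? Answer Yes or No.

No row or column among the givens repeats a symbol, and propagating forced cells runs into no contradiction.
One valid completion exists (for instance, C E G B D A F / F C E A B G D / E G A D F B C / A B D C E F G / G A B F C D E / B D F E G C A / D F C G A E B).

Yes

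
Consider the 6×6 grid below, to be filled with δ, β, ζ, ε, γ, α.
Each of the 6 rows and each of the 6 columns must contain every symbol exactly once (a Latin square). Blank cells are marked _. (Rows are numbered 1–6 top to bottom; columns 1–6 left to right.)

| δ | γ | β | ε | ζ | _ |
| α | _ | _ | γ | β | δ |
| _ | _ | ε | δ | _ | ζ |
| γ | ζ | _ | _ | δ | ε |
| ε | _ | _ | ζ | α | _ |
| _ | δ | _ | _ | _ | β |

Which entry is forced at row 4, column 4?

Row 1, column 6: row 1 has {δ, β, ζ, ε, γ} and column 6 has {δ, β, ζ, ε}, leaving only α.
Row 2, column 2: row 2 has {δ, β, γ, α} and column 2 has {δ, ζ, γ}, leaving only ε.
Row 2, column 3: row 2 has {δ, β, ε, γ, α} and column 3 has {β, ε}, leaving only ζ.
Row 3, column 1: row 3 has {δ, ζ, ε} and column 1 has {δ, ε, γ, α}, leaving only β.
Row 3, column 2: row 3 has {δ, β, ζ, ε} and column 2 has {δ, ζ, ε, γ}, leaving only α.
Row 3, column 5: row 3 has {δ, β, ζ, ε, α} and column 5 has {δ, β, ζ, α}, leaving only γ.
Row 4, column 3: row 4 has {δ, ζ, ε, γ} and column 3 has {β, ζ, ε}, leaving only α.
Row 4 already has {δ, ζ, ε, γ, α} and column 4 already has {δ, ζ, ε, γ}, so row 4, column 4 must be β.

β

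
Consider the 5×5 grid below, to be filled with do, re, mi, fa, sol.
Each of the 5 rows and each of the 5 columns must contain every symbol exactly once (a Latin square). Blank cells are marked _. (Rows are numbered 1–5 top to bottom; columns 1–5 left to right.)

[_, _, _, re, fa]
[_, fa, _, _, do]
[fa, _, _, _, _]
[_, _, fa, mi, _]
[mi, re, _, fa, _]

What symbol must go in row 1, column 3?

sol

Row 2, column 4: row 2 has {do, fa} and column 4 has {re, mi, fa}, leaving only sol.
Row 2, column 1: row 2 has {do, fa, sol} and column 1 has {mi, fa}, leaving only re.
Row 2, column 3: row 2 has {do, re, fa, sol} and column 3 has {fa}, leaving only mi.
Row 3, column 4: row 3 has {fa} and column 4 has {re, mi, fa, sol}, leaving only do.
Row 5, column 5: row 5 has {re, mi, fa} and column 5 has {do, fa}, leaving only sol.
Row 4, column 5: row 4 has {mi, fa} and column 5 has {do, fa, sol}, leaving only re.
Row 3, column 5: row 3 has {do, fa} and column 5 has {do, re, fa, sol}, leaving only mi.
Row 3, column 2: row 3 has {do, mi, fa} and column 2 has {re, fa}, leaving only sol.
Row 3, column 3: row 3 has {do, mi, fa, sol} and column 3 has {mi, fa}, leaving only re.
Row 4, column 2: row 4 has {re, mi, fa} and column 2 has {re, fa, sol}, leaving only do.
Row 1, column 2: row 1 has {re, fa} and column 2 has {do, re, fa, sol}, leaving only mi.
Row 4, column 1: row 4 has {do, re, mi, fa} and column 1 has {re, mi, fa}, leaving only sol.
Row 1, column 1: row 1 has {re, mi, fa} and column 1 has {re, mi, fa, sol}, leaving only do.
Row 1 already has {do, re, mi, fa} and column 3 already has {re, mi, fa}, so row 1, column 3 must be sol.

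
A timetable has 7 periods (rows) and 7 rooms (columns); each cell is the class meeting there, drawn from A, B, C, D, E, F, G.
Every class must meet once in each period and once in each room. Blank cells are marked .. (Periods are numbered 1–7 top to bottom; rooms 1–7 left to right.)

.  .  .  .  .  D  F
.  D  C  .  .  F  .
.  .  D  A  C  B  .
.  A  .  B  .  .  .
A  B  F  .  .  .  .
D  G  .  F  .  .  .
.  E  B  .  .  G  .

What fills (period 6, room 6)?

A

Period 1, room 2: period 1 has {D, F} and room 2 has {A, B, D, E, G}, leaving only C.
Period 3, room 2: period 3 has {A, B, C, D} and room 2 has {A, B, C, D, E, G}, leaving only F.
Period 6, room 6 is narrowed to {A, C, E}.
If it were C, then period 5, room 6 would be left with no valid symbol.
If it were E, then period 5, room 6 would be left with no valid symbol.
So period 6, room 6 must be A.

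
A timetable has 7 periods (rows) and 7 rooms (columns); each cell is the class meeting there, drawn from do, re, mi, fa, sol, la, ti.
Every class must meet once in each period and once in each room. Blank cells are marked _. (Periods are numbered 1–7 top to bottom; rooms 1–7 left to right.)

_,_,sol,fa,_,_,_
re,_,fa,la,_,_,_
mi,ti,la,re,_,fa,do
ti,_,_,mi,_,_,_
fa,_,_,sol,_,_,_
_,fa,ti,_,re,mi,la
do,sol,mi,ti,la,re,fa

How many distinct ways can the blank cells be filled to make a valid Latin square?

13

Period 1, room 1: eliminating its period and room leaves {la}.
Period 1, room 2: eliminating its period and room leaves {do, re, mi, la}.
Period 1, room 5: eliminating its period and room leaves {do, mi, ti}.
Period 1, room 6: eliminating its period and room leaves {do, la, ti}.
Period 1, room 7: eliminating its period and room leaves {re, mi, ti}.
Period 2, room 2: eliminating its period and room leaves {do, mi}.
Period 2, room 5: eliminating its period and room leaves {do, mi, sol, ti}.
Period 2, room 6: eliminating its period and room leaves {do, sol, ti}.
Period 2, room 7: eliminating its period and room leaves {mi, sol, ti}.
Period 3, room 5: eliminating its period and room leaves {sol}.
Period 4, room 2: eliminating its period and room leaves {do, re, la}.
Period 4, room 3: eliminating its period and room leaves {do, re}.
Period 4, room 5: eliminating its period and room leaves {do, fa, sol}.
Period 4, room 6: eliminating its period and room leaves {do, sol, la}.
Period 4, room 7: eliminating its period and room leaves {re, sol}.
Period 5, room 2: eliminating its period and room leaves {do, re, mi, la}.
Period 5, room 3: eliminating its period and room leaves {do, re}.
Period 5, room 5: eliminating its period and room leaves {do, mi, ti}.
Period 5, room 6: eliminating its period and room leaves {do, la, ti}.
Period 5, room 7: eliminating its period and room leaves {re, mi, ti}.
Period 6, room 1: eliminating its period and room leaves {sol}.
Period 6, room 4: eliminating its period and room leaves {do}.
Enumerating the assignments across these blanks that avoid any period or room repeat gives 13 completions.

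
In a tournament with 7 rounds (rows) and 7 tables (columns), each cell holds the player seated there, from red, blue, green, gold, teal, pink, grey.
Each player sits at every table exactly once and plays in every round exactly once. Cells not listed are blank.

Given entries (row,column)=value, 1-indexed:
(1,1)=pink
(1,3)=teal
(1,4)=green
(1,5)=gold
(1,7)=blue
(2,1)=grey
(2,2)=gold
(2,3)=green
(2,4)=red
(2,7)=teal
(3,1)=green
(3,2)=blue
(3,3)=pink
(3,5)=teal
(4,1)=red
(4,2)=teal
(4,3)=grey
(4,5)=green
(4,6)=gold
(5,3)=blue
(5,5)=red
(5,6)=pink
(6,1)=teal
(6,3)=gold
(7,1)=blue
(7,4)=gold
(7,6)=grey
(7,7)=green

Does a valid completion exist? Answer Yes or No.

No

Round 1, table 6: round 1 has {blue, green, gold, teal, pink} and table 6 has {gold, pink, grey}, so it must be red.
Now round 3, table 6: round 3 together with table 6 already contain {red, blue, green, gold, teal, pink, grey} — every symbol — so nothing can go there. The grid has no valid completion.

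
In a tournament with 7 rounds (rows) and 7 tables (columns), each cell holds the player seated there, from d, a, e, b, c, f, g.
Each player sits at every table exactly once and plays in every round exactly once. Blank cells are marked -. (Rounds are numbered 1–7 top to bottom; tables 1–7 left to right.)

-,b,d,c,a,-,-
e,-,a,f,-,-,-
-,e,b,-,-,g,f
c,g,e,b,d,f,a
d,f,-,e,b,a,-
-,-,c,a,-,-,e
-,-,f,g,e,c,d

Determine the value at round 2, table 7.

Round 1, table 6: round 1 has {d, a, b, c} and table 6 has {a, c, f, g}, leaving only e.
Round 1, table 7: round 1 has {d, a, e, b, c} and table 7 has {d, a, e, f}, leaving only g.
Round 1, table 1: round 1 has {d, a, e, b, c, g} and table 1 has {d, e, c}, leaving only f.
Round 3, table 1: round 3 has {e, b, f, g} and table 1 has {d, e, c, f}, leaving only a.
Round 3, table 4: round 3 has {a, e, b, f, g} and table 4 has {a, e, b, c, f, g}, leaving only d.
Round 3, table 5: round 3 has {d, a, e, b, f, g} and table 5 has {d, a, e, b}, leaving only c.
Round 2, table 5: round 2 has {a, e, f} and table 5 has {d, a, e, b, c}, leaving only g.
Round 5, table 3: round 5 has {d, a, e, b, f} and table 3 has {d, a, e, b, c, f}, leaving only g.
Round 5, table 7: round 5 has {d, a, e, b, f, g} and table 7 has {d, a, e, f, g}, leaving only c.
Round 2 already has {a, e, f, g} and table 7 already has {d, a, e, c, f, g}, so round 2, table 7 must be b.

b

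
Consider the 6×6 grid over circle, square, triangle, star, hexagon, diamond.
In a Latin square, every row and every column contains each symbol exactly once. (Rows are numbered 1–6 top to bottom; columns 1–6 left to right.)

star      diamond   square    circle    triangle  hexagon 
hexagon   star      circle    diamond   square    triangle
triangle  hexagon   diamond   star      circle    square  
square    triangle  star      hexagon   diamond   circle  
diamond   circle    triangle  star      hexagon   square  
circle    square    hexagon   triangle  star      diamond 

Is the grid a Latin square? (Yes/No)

No

Every row is a permutation, but column 4 contains star twice (at rows 3 and 5).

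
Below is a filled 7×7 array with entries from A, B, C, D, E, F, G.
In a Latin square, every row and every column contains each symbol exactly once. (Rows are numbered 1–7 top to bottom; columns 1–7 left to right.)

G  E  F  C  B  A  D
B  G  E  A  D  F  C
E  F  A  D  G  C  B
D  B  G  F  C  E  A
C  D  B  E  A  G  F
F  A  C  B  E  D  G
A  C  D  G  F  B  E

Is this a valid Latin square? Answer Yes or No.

Each row is a permutation of the 7 symbols, and so is each column.

Yes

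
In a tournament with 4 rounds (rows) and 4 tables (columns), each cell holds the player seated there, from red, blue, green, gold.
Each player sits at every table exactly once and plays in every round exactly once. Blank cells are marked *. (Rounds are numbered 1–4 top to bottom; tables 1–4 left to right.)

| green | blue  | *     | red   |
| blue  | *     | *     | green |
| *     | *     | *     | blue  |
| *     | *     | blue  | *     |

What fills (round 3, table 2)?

red

Round 1, table 3: round 1 has {red, blue, green} and table 3 has {blue}, leaving only gold.
Round 2, table 3: round 2 has {blue, green} and table 3 has {blue, gold}, leaving only red.
Round 2, table 2: round 2 has {red, blue, green} and table 2 has {blue}, leaving only gold.
Round 3, table 3: round 3 has {blue} and table 3 has {red, blue, gold}, leaving only green.
Round 3 already has {blue, green} and table 2 already has {blue, gold}, so round 3, table 2 must be red.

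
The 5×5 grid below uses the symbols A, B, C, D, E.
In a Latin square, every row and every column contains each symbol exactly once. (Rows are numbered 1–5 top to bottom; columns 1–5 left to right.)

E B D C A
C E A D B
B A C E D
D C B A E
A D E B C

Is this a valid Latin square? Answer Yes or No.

Each row is a permutation of the 5 symbols, and so is each column.

Yes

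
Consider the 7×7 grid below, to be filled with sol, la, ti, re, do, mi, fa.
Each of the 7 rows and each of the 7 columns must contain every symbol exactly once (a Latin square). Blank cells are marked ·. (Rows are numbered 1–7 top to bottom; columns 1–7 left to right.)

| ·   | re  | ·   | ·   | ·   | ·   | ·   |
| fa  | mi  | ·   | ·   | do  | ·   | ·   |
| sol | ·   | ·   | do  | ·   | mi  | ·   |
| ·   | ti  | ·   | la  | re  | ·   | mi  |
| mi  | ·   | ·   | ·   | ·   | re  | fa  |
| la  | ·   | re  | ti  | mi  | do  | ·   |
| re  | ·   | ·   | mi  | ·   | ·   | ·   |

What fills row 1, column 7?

do

Row 4, column 1: row 4 has {la, ti, re, mi} and column 1 has {sol, la, re, mi, fa}, leaving only do.
Row 1, column 1: row 1 has {re} and column 1 has {sol, la, re, do, mi, fa}, leaving only ti.
Row 5, column 4: row 5 has {re, mi, fa} and column 4 has {la, ti, do, mi}, leaving only sol.
Row 1, column 4: row 1 has {ti, re} and column 4 has {sol, la, ti, do, mi}, leaving only fa.
Row 2, column 4: row 2 has {do, mi, fa} and column 4 has {sol, la, ti, do, mi, fa}, leaving only re.
Row 6, column 7: row 6 has {la, ti, re, do, mi} and column 7 has {mi, fa}, leaving only sol.
Row 6, column 2: row 6 has {sol, la, ti, re, do, mi} and column 2 has {ti, re, mi}, leaving only fa.
Row 3, column 2: row 3 has {sol, do, mi} and column 2 has {ti, re, mi, fa}, leaving only la.
Row 5, column 2: row 5 has {sol, re, mi, fa} and column 2 has {la, ti, re, mi, fa}, leaving only do.
Row 7, column 2: row 7 has {re, mi} and column 2 has {la, ti, re, do, mi, fa}, leaving only sol.
Row 1, column 7 is narrowed to {la, do}.
If it were la, then row 1, column 6 would be left with no valid symbol.
So row 1, column 7 must be do.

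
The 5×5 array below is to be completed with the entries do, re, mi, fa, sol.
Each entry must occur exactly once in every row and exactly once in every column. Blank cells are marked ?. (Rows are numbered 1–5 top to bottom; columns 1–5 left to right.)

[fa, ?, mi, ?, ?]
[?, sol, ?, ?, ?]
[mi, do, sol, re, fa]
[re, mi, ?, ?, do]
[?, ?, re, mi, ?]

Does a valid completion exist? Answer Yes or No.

No

Row 1, column 2: row 1 has {mi, fa} and column 2 has {do, mi, sol}, so it must be re.
Row 1, column 5: row 1 has {re, mi, fa} and column 5 has {do, fa}, so it must be sol.
Now row 5, column 5: row 5 together with column 5 already contain {do, re, mi, fa, sol} — every symbol — so nothing can go there. The grid has no valid completion.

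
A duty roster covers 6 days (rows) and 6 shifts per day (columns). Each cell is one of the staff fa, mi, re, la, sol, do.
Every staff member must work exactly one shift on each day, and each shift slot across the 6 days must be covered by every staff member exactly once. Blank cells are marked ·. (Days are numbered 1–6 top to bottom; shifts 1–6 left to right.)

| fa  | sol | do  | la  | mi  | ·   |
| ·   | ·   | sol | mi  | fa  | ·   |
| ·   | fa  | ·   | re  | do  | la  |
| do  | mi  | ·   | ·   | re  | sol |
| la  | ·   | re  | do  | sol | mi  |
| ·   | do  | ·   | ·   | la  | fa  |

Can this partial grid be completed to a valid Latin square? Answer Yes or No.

Day 5, shift 2: day 5 together with shift 2 already contain {fa, mi, re, la, sol, do} — every symbol — so nothing can go there. The grid has no valid completion.

No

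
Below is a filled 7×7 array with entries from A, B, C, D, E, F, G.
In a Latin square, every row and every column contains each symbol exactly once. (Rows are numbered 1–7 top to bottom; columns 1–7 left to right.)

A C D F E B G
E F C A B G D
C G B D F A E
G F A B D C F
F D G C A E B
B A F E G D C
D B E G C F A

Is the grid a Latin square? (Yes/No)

Row 4 contains F twice (at columns 2 and 7), so it is not a permutation.

No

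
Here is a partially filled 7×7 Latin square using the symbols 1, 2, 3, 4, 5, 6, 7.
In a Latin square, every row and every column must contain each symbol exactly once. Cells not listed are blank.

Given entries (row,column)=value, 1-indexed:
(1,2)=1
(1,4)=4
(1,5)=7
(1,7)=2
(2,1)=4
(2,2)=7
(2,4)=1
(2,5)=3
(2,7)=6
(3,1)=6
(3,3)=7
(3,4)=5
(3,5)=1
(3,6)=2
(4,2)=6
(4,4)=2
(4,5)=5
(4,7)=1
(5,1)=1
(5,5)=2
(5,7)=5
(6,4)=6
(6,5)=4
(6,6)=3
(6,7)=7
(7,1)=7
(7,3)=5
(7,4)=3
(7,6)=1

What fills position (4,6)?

7

Row 2, column 3: row 2 has {1, 3, 4, 6, 7} and column 3 has {5, 7}, leaving only 2.
Row 2, column 6: row 2 has {1, 2, 3, 4, 6, 7} and column 6 has {1, 2, 3}, leaving only 5.
Row 1, column 6: row 1 has {1, 2, 4, 7} and column 6 has {1, 2, 3, 5}, leaving only 6.
Row 1, column 3: row 1 has {1, 2, 4, 6, 7} and column 3 has {2, 5, 7}, leaving only 3.
Row 1, column 1: row 1 has {1, 2, 3, 4, 6, 7} and column 1 has {1, 4, 6, 7}, leaving only 5.
Row 4, column 1: row 4 has {1, 2, 5, 6} and column 1 has {1, 4, 5, 6, 7}, leaving only 3.
Row 4, column 3: row 4 has {1, 2, 3, 5, 6} and column 3 has {2, 3, 5, 7}, leaving only 4.
Row 4 already has {1, 2, 3, 4, 5, 6} and column 6 already has {1, 2, 3, 5, 6}, so row 4, column 6 must be 7.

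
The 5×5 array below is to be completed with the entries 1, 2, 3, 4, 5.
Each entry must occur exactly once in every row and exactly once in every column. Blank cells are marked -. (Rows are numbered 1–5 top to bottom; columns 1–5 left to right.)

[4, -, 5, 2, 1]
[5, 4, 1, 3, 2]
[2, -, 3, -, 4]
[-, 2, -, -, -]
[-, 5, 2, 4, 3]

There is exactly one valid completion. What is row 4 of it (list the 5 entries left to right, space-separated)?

3 2 4 1 5

Row 4, column 3: row 4 has {2} and column 3 has {1, 2, 3, 5}, leaving only 4.
Row 4, column 5: row 4 has {2, 4} and column 5 has {1, 2, 3, 4}, leaving only 5.
Row 4, column 4: row 4 has {2, 4, 5} and column 4 has {2, 3, 4}, leaving only 1.
Row 4, column 1: row 4 has {1, 2, 4, 5} and column 1 has {2, 4, 5}, leaving only 3.
So row 4 reads: 3 2 4 1 5.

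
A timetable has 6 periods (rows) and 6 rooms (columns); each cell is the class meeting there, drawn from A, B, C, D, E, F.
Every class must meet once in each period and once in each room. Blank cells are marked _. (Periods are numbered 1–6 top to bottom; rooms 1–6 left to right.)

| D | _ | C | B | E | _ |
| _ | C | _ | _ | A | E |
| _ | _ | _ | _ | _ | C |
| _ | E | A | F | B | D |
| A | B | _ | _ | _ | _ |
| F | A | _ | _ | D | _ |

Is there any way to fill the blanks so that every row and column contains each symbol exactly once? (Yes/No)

No period or room among the givens repeats a symbol, and propagating forced cells runs into no contradiction.
One valid completion exists (for instance, D F C B E A / B C F D A E / E D B A F C / C E A F B D / A B D E C F / F A E C D B).

Yes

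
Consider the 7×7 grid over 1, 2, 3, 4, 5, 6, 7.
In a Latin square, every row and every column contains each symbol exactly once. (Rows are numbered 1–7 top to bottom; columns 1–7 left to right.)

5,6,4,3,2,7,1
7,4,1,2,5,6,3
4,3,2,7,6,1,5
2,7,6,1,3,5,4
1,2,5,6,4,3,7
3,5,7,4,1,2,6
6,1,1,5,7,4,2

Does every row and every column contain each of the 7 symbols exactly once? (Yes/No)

Column 3 contains 1 twice (at rows 2 and 7), so it is not a permutation.

No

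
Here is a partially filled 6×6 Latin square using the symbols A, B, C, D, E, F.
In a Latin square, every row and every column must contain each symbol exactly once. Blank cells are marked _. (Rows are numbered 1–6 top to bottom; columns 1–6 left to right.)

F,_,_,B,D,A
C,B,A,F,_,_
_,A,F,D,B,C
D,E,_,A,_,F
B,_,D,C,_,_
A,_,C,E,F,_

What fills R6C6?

Row 1, column 2: row 1 has {A, B, D, F} and column 2 has {A, B, E}, leaving only C.
Row 1, column 3: row 1 has {A, B, C, D, F} and column 3 has {A, C, D, F}, leaving only E.
Row 2, column 5: row 2 has {A, B, C, F} and column 5 has {B, D, F}, leaving only E.
Row 2, column 6: row 2 has {A, B, C, E, F} and column 6 has {A, C, F}, leaving only D.
Row 6 already has {A, C, E, F} and column 6 already has {A, C, D, F}, so row 6, column 6 must be B.

B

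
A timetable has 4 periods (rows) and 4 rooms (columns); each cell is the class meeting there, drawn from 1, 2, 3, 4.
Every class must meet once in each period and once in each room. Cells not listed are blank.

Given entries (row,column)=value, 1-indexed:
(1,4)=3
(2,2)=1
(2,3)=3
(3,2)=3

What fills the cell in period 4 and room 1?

3

Period 4, room 1 is narrowed to {1, 2, 3, 4}.
If it were 1, propagating the remaining blanks reaches a contradiction.
If it were 2, then period 3, room 1 would be left with no valid symbol.
If it were 4, then period 3, room 1 would be left with no valid symbol.
So period 4, room 1 must be 3.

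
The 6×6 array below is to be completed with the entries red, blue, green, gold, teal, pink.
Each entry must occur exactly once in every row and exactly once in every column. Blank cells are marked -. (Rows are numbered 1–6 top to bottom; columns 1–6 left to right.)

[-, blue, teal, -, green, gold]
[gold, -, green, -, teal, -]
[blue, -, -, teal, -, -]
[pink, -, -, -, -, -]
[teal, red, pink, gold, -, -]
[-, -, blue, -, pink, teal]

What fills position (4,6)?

Row 1, column 1: row 1 has {blue, green, gold, teal} and column 1 has {blue, gold, teal, pink}, leaving only red.
Row 1, column 4: row 1 has {red, blue, green, gold, teal} and column 4 has {gold, teal}, leaving only pink.
Row 2, column 2: row 2 has {green, gold, teal} and column 2 has {red, blue}, leaving only pink.
Row 5, column 5: row 5 has {red, gold, teal, pink} and column 5 has {green, teal, pink}, leaving only blue.
Row 5, column 6: row 5 has {red, blue, gold, teal, pink} and column 6 has {gold, teal}, leaving only green.
Row 6, column 1: row 6 has {blue, teal, pink} and column 1 has {red, blue, gold, teal, pink}, leaving only green.
Row 6, column 2: row 6 has {blue, green, teal, pink} and column 2 has {red, blue, pink}, leaving only gold.
Row 3, column 2: row 3 has {blue, teal} and column 2 has {red, blue, gold, pink}, leaving only green.
Row 4, column 2: row 4 has {pink} and column 2 has {red, blue, green, gold, pink}, leaving only teal.
Row 6, column 4: row 6 has {blue, green, gold, teal, pink} and column 4 has {gold, teal, pink}, leaving only red.
Row 2, column 4: row 2 has {green, gold, teal, pink} and column 4 has {red, gold, teal, pink}, leaving only blue.
Row 2, column 6: row 2 has {blue, green, gold, teal, pink} and column 6 has {green, gold, teal}, leaving only red.
Row 4 already has {teal, pink} and column 6 already has {red, green, gold, teal}, so row 4, column 6 must be blue.

blue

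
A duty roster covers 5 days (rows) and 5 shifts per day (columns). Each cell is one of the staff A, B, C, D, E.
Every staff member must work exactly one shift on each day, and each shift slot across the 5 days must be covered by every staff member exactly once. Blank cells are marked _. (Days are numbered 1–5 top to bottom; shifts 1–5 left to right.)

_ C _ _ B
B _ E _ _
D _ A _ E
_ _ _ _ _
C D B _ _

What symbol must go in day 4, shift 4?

B

Day 1, shift 3: day 1 has {B, C} and shift 3 has {A, B, E}, leaving only D.
Day 2, shift 2: day 2 has {B, E} and shift 2 has {C, D}, leaving only A.
Day 3, shift 2: day 3 has {A, D, E} and shift 2 has {A, C, D}, leaving only B.
Day 3, shift 4: day 3 has {A, B, D, E} and shift 4 has {}, leaving only C.
Day 2, shift 4: day 2 has {A, B, E} and shift 4 has {C}, leaving only D.
Day 2, shift 5: day 2 has {A, B, D, E} and shift 5 has {B, E}, leaving only C.
Day 4, shift 2: day 4 has {} and shift 2 has {A, B, C, D}, leaving only E.
Day 4, shift 1: day 4 has {E} and shift 1 has {B, C, D}, leaving only A.
Day 4 already has {A, E} and shift 4 already has {C, D}, so day 4, shift 4 must be B.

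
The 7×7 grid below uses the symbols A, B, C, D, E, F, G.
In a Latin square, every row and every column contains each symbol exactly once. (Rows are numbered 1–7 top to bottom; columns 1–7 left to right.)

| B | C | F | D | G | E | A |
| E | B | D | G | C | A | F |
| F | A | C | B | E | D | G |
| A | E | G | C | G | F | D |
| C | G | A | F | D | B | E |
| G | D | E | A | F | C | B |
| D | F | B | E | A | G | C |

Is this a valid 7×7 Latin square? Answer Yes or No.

No

Row 4 contains G twice (at columns 3 and 5), so it is not a permutation.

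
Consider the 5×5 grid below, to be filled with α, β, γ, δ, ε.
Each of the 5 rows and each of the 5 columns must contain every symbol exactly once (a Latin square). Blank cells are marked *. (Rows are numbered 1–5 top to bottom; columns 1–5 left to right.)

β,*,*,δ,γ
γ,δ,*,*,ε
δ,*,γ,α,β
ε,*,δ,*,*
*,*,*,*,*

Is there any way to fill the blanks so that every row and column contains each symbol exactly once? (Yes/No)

No row or column among the givens repeats a symbol, and propagating forced cells runs into no contradiction.
One valid completion exists (for instance, β α ε δ γ / γ δ α β ε / δ ε γ α β / ε β δ γ α / α γ β ε δ).

Yes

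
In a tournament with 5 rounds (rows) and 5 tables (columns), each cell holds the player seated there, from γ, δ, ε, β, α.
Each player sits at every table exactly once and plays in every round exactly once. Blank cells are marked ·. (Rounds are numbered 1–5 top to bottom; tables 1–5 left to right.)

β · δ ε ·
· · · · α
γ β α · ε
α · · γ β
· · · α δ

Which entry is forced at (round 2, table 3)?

γ

Round 1, table 5: round 1 has {δ, ε, β} and table 5 has {δ, ε, β, α}, leaving only γ.
Round 1, table 2: round 1 has {γ, δ, ε, β} and table 2 has {β}, leaving only α.
Round 3, table 4: round 3 has {γ, ε, β, α} and table 4 has {γ, ε, α}, leaving only δ.
Round 2, table 4: round 2 has {α} and table 4 has {γ, δ, ε, α}, leaving only β.
Round 4, table 3: round 4 has {γ, β, α} and table 3 has {δ, α}, leaving only ε.
Round 2 already has {β, α} and table 3 already has {δ, ε, α}, so round 2, table 3 must be γ.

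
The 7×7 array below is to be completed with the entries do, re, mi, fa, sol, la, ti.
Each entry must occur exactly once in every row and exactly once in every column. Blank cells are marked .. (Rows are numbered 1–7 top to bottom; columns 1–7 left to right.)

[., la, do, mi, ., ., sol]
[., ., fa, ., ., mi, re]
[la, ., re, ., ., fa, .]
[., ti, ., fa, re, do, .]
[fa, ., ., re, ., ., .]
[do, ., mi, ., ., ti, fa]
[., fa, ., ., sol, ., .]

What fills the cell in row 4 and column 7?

Row 1, column 6: row 1 has {do, mi, sol, la} and column 6 has {do, mi, fa, ti}, leaving only re.
Row 1, column 1: row 1 has {do, re, mi, sol, la} and column 1 has {do, fa, la}, leaving only ti.
Row 1, column 5: row 1 has {do, re, mi, sol, la, ti} and column 5 has {re, sol}, leaving only fa.
Row 2, column 1: row 2 has {re, mi, fa} and column 1 has {do, fa, la, ti}, leaving only sol.
Row 2, column 2: row 2 has {re, mi, fa, sol} and column 2 has {fa, la, ti}, leaving only do.
Row 4, column 1: row 4 has {do, re, fa, ti} and column 1 has {do, fa, sol, la, ti}, leaving only mi.
Row 4 already has {do, re, mi, fa, ti} and column 7 already has {re, fa, sol}, so row 4, column 7 must be la.

la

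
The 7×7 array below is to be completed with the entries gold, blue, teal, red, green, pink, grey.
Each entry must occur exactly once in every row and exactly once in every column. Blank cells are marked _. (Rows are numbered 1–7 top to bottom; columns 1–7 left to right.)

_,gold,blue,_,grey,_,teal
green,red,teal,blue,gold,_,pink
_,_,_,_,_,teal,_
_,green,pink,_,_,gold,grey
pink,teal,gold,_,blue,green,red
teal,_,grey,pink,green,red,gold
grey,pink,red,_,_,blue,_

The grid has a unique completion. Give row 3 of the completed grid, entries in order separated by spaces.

Row 3, column 3: row 3 has {teal} and column 3 has {gold, blue, teal, red, pink, grey}, leaving only green.
Row 3, column 7: row 3 has {teal, green} and column 7 has {gold, teal, red, pink, grey}, leaving only blue.
Row 3, column 2: row 3 has {blue, teal, green} and column 2 has {gold, teal, red, green, pink}, leaving only grey.
Row 1, column 1: row 1 has {gold, blue, teal, grey} and column 1 has {teal, green, pink, grey}, leaving only red.
Row 3, column 1: row 3 has {blue, teal, green, grey} and column 1 has {teal, red, green, pink, grey}, leaving only gold.
Row 3, column 4: row 3 has {gold, blue, teal, green, grey} and column 4 has {blue, pink}, leaving only red.
Row 3, column 5: row 3 has {gold, blue, teal, red, green, grey} and column 5 has {gold, blue, green, grey}, leaving only pink.
So row 3 reads: gold grey green red pink teal blue.

gold grey green red pink teal blue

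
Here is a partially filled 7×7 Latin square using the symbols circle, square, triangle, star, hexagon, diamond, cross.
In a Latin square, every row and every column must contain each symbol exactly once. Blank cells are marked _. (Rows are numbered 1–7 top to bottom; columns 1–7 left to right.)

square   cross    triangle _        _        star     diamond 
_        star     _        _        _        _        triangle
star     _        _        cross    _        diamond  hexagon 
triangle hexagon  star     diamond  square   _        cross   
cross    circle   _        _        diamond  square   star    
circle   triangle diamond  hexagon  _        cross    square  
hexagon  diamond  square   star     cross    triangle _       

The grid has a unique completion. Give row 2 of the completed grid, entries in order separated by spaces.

diamond star cross square circle hexagon triangle

Row 2, column 1: row 2 has {triangle, star} and column 1 has {circle, square, triangle, star, hexagon, cross}, leaving only diamond.
Row 1, column 4: row 1 has {square, triangle, star, diamond, cross} and column 4 has {star, hexagon, diamond, cross}, leaving only circle.
Row 2, column 4: row 2 has {triangle, star, diamond} and column 4 has {circle, star, hexagon, diamond, cross}, leaving only square.
Row 1, column 5: row 1 has {circle, square, triangle, star, diamond, cross} and column 5 has {square, diamond, cross}, leaving only hexagon.
Row 2, column 5: row 2 has {square, triangle, star, diamond} and column 5 has {square, hexagon, diamond, cross}, leaving only circle.
Row 2, column 6: row 2 has {circle, square, triangle, star, diamond} and column 6 has {square, triangle, star, diamond, cross}, leaving only hexagon.
Row 2, column 3: row 2 has {circle, square, triangle, star, hexagon, diamond} and column 3 has {square, triangle, star, diamond}, leaving only cross.
So row 2 reads: diamond star cross square circle hexagon triangle.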